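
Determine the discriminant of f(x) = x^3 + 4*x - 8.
Δ = -1984

For a depressed cubic x^3 + p x + q the discriminant is Δ = -4 p^3 - 27 q^2 = -4*(4)^3 - 27*(-8)^2 = -256 - 1728 = -1984.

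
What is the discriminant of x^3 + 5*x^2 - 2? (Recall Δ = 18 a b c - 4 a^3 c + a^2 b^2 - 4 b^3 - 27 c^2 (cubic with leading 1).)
Δ = 892

For x^3 + a x^2 + b x + c the discriminant is Δ = 18 a b c - 4 a^3 c + a^2 b^2 - 4 b^3 - 27 c^2.
Plug a = 5, b = 0, c = -2:
  18*(5)*(0)*(-2) - 4*(5)^3*(-2) + (5)^2*(0)^2 - 4*(0)^3 - 27*(-2)^2
  = 0 + (1000) + 0 + (0) + (-108)
  = 892.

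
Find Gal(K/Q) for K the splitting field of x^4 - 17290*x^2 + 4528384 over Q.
Gal(K/Q) = Z/2Z (cyclic of order 2)

f factors as (x^2 - 266)(x^2 - 17024), so the splitting field is K = Q(sqrt(266), sqrt(17024)). The squarefree part of 266 is 266 and the squarefree part of 17024 is also 266, so sqrt(266) and sqrt(17024) are both rational multiples of sqrt(266). Hence Q(sqrt(266)) = Q(sqrt(17024)) = Q(sqrt(266)), and the splitting field collapses to a single degree-2 extension with Galois group Z/2Z.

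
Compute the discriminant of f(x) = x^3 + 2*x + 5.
Δ = -707

For x^3 + a x^2 + b x + c the discriminant is Δ = 18 a b c - 4 a^3 c + a^2 b^2 - 4 b^3 - 27 c^2.
Plug a = 0, b = 2, c = 5:
  18*(0)*(2)*(5) - 4*(0)^3*(5) + (0)^2*(2)^2 - 4*(2)^3 - 27*(5)^2
  = 0 + (0) + 0 + (-32) + (-675)
  = -707.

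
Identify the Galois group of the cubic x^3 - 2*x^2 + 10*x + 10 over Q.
Gal(K/Q) = S_3 (symmetric group of order 6)

Compute the discriminant of x^3 + (-2)*x^2 + (10)*x + (10): Δ = -9580. Since Δ is not a rational square, the Galois group is not contained in A_3; it must be the full S_3 (irreducibility of the cubic rules out anything smaller).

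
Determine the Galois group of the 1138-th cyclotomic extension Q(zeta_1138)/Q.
|Gal(Q(zeta_1138)/Q)| = phi(1138) = 568; group ≅ (Z/1138Z)^* ≅ Z/568Z

The n-th cyclotomic polynomial Φ_1138(x) is the minimal polynomial of zeta_1138 over Q and has degree phi(1138) = 568. So Q(zeta_1138) is a degree-568 Galois extension with Galois group (Z/1138Z)^*. By CRT, (Z/1138Z)^* ≅ (Z/2Z)^* × (Z/569Z)^*. Each prime-power unit group is (Z/2Z)^* ≅ trivial group (order 1); (Z/569Z)^* ≅ Z/568Z. Hence Gal(Q(zeta_1138)/Q) ≅ Z/568Z.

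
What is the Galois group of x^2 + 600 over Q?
Gal(K/Q) = Z/2Z (cyclic of order 2)

x^2 + 600 is irreducible over Q since -600 is not a rational square. The splitting field Q(sqrt(-600)) has degree 2 over Q, and its unique nontrivial automorphism is sqrt(-600) ↦ -sqrt(-600). Hence Gal(Q(sqrt(-600))/Q) = Z/2Z.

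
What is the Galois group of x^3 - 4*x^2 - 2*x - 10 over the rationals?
Gal(K/Q) = S_3 (symmetric group of order 6)

Compute the discriminant of x^3 + (-4)*x^2 + (-2)*x + (-10): Δ = -6604. Since Δ is not a rational square, the Galois group is not contained in A_3; it must be the full S_3 (irreducibility of the cubic rules out anything smaller).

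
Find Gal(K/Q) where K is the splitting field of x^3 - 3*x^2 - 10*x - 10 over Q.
Gal(K/Q) = S_3 (symmetric group of order 6)

Compute the discriminant of x^3 + (-3)*x^2 + (-10)*x + (-10): Δ = -4280. Since Δ is not a rational square, the Galois group is not contained in A_3; it must be the full S_3 (irreducibility of the cubic rules out anything smaller).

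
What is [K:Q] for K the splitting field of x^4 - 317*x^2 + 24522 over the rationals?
[K:Q] = 4

f factors as (x^2 - 183)(x^2 - 134); the splitting field is K = Q(sqrt(183), sqrt(134)). Since 183, 134, and 24522 are all non-squares in Q, the three subfields Q(sqrt(183)), Q(sqrt(134)), Q(sqrt(24522)) are distinct degree-2 extensions, so [K:Q] = 4 (Klein four Galois group).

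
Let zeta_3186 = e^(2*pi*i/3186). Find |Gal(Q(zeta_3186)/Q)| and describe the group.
|Gal(Q(zeta_3186)/Q)| = phi(3186) = 1044; group ≅ (Z/3186Z)^* ≅ Z/18Z × Z/58Z

The n-th cyclotomic polynomial Φ_3186(x) is the minimal polynomial of zeta_3186 over Q and has degree phi(3186) = 1044. So Q(zeta_3186) is a degree-1044 Galois extension with Galois group (Z/3186Z)^*. By CRT, (Z/3186Z)^* ≅ (Z/2Z)^* × (Z/27Z)^* × (Z/59Z)^*. Each prime-power unit group is (Z/2Z)^* ≅ trivial group (order 1); (Z/27Z)^* ≅ Z/18Z; (Z/59Z)^* ≅ Z/58Z. Hence Gal(Q(zeta_3186)/Q) ≅ Z/18Z × Z/58Z.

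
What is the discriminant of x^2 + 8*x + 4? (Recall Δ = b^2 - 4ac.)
Δ = 48

For a quadratic a x^2 + b x + c the discriminant is Δ = b^2 - 4ac = (8)^2 - 4*(1)*(4) = 64 - (16) = 48.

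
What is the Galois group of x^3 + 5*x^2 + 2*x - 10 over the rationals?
Gal(K/Q) = S_3 (symmetric group of order 6)

Compute the discriminant of x^3 + (5)*x^2 + (2)*x + (-10): Δ = 568. Since Δ is not a rational square, the Galois group is not contained in A_3; it must be the full S_3 (irreducibility of the cubic rules out anything smaller).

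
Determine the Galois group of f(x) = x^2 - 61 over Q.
Gal(K/Q) = Z/2Z (cyclic of order 2)

x^2 - 61 is irreducible over Q since 61 is not a rational square. The splitting field Q(sqrt(61)) has degree 2 over Q, and its unique nontrivial automorphism is sqrt(61) ↦ -sqrt(61). Hence Gal(Q(sqrt(61))/Q) = Z/2Z.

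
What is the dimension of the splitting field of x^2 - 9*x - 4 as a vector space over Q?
[K:Q] = 2

The discriminant of x^2 + (-9)*x + (-4) is b^2 - 4c = 81 - (-16) = 97. Since 97 is not a perfect square in Q, the polynomial is irreducible over Q. Its two roots generate a degree-2 extension, so [K:Q] = 2.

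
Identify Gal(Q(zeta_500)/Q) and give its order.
|Gal(Q(zeta_500)/Q)| = phi(500) = 200; group ≅ (Z/500Z)^* ≅ Z/2Z × Z/100Z

The n-th cyclotomic polynomial Φ_500(x) is the minimal polynomial of zeta_500 over Q and has degree phi(500) = 200. So Q(zeta_500) is a degree-200 Galois extension with Galois group (Z/500Z)^*. By CRT, (Z/500Z)^* ≅ (Z/4Z)^* × (Z/125Z)^*. Each prime-power unit group is (Z/4Z)^* ≅ Z/2Z; (Z/125Z)^* ≅ Z/100Z. Hence Gal(Q(zeta_500)/Q) ≅ Z/2Z × Z/100Z.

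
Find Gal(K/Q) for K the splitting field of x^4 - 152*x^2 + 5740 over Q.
Gal(K/Q) = V_4 (Klein four-group, Z/2Z × Z/2Z)

f factors as (x^2 - 82)(x^2 - 70), so the splitting field is K = Q(sqrt(82), sqrt(70)). The elements 82, 70, 5740 are all non-squares in Q, so sqrt(82) and sqrt(70) generate independent quadratic extensions. Thus [K:Q] = 4 and Gal(K/Q) is generated by the two order-2 automorphisms sqrt(82) ↦ -sqrt(82) and sqrt(70) ↦ -sqrt(70), giving V_4.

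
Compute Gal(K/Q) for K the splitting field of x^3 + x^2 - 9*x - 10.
Gal(K/Q) = S_3 (symmetric group of order 6)

Compute the discriminant of x^3 + (1)*x^2 + (-9)*x + (-10): Δ = 1957. Since Δ is not a rational square, the Galois group is not contained in A_3; it must be the full S_3 (irreducibility of the cubic rules out anything smaller).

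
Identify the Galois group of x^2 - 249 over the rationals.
Gal(K/Q) = Z/2Z (cyclic of order 2)

x^2 - 249 is irreducible over Q since 249 is not a rational square. The splitting field Q(sqrt(249)) has degree 2 over Q, and its unique nontrivial automorphism is sqrt(249) ↦ -sqrt(249). Hence Gal(Q(sqrt(249))/Q) = Z/2Z.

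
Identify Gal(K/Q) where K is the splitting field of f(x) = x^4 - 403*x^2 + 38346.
Gal(K/Q) = V_4 (Klein four-group, Z/2Z × Z/2Z)

f factors as (x^2 - 249)(x^2 - 154), so the splitting field is K = Q(sqrt(249), sqrt(154)). The elements 249, 154, 38346 are all non-squares in Q, so sqrt(249) and sqrt(154) generate independent quadratic extensions. Thus [K:Q] = 4 and Gal(K/Q) is generated by the two order-2 automorphisms sqrt(249) ↦ -sqrt(249) and sqrt(154) ↦ -sqrt(154), giving V_4.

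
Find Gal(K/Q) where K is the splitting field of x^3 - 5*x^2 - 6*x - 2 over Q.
Gal(K/Q) = S_3 (symmetric group of order 6)

Compute the discriminant of x^3 + (-5)*x^2 + (-6)*x + (-2): Δ = -424. Since Δ is not a rational square, the Galois group is not contained in A_3; it must be the full S_3 (irreducibility of the cubic rules out anything smaller).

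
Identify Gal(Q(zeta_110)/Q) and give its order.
|Gal(Q(zeta_110)/Q)| = phi(110) = 40; group ≅ (Z/110Z)^* ≅ Z/4Z × Z/10Z

The n-th cyclotomic polynomial Φ_110(x) is the minimal polynomial of zeta_110 over Q and has degree phi(110) = 40. So Q(zeta_110) is a degree-40 Galois extension with Galois group (Z/110Z)^*. By CRT, (Z/110Z)^* ≅ (Z/2Z)^* × (Z/5Z)^* × (Z/11Z)^*. Each prime-power unit group is (Z/2Z)^* ≅ trivial group (order 1); (Z/5Z)^* ≅ Z/4Z; (Z/11Z)^* ≅ Z/10Z. Hence Gal(Q(zeta_110)/Q) ≅ Z/4Z × Z/10Z.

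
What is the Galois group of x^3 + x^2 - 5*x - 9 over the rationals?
Gal(K/Q) = S_3 (symmetric group of order 6)

Compute the discriminant of x^3 + (1)*x^2 + (-5)*x + (-9): Δ = -816. Since Δ is not a rational square, the Galois group is not contained in A_3; it must be the full S_3 (irreducibility of the cubic rules out anything smaller).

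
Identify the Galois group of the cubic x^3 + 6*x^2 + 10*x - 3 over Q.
Gal(K/Q) = S_3 (symmetric group of order 6)

Compute the discriminant of x^3 + (6)*x^2 + (10)*x + (-3): Δ = -1291. Since Δ is not a rational square, the Galois group is not contained in A_3; it must be the full S_3 (irreducibility of the cubic rules out anything smaller).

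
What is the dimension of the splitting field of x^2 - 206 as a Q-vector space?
[K:Q] = 2

The polynomial x^2 - 206 is irreducible over Q since 206 is not a perfect square. Its splitting field is Q(sqrt(206)), which has degree 2 over Q.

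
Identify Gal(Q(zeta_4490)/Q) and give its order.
|Gal(Q(zeta_4490)/Q)| = phi(4490) = 1792; group ≅ (Z/4490Z)^* ≅ Z/4Z × Z/448Z

The n-th cyclotomic polynomial Φ_4490(x) is the minimal polynomial of zeta_4490 over Q and has degree phi(4490) = 1792. So Q(zeta_4490) is a degree-1792 Galois extension with Galois group (Z/4490Z)^*. By CRT, (Z/4490Z)^* ≅ (Z/2Z)^* × (Z/5Z)^* × (Z/449Z)^*. Each prime-power unit group is (Z/2Z)^* ≅ trivial group (order 1); (Z/5Z)^* ≅ Z/4Z; (Z/449Z)^* ≅ Z/448Z. Hence Gal(Q(zeta_4490)/Q) ≅ Z/4Z × Z/448Z.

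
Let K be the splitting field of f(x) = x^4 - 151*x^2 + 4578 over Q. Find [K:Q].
[K:Q] = 4

f factors as (x^2 - 42)(x^2 - 109); the splitting field is K = Q(sqrt(42), sqrt(109)). Since 42, 109, and 4578 are all non-squares in Q, the three subfields Q(sqrt(42)), Q(sqrt(109)), Q(sqrt(4578)) are distinct degree-2 extensions, so [K:Q] = 4 (Klein four Galois group).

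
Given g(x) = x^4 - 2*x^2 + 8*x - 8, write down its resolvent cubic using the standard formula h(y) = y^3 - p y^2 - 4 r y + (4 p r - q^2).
h(y) = y^3 + 2*y^2 + 32*y

Identify coefficients: p = -2, q = 8, r = -8.
Plug into h(y) = y^3 - p y^2 - 4 r y + (4 p r - q^2):
  h(y) = y^3 - (-2) y^2 - 4*(-8) y + (4*(-2)*(-8) - (8)^2)
       = y^3 + (2) y^2 + (32) y + (0).
Simplifying: h(y) = y^3 + 2*y^2 + 32*y.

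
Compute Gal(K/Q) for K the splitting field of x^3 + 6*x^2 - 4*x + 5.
Gal(K/Q) = S_3 (symmetric group of order 6)

Compute the discriminant of x^3 + (6)*x^2 + (-4)*x + (5): Δ = -6323. Since Δ is not a rational square, the Galois group is not contained in A_3; it must be the full S_3 (irreducibility of the cubic rules out anything smaller).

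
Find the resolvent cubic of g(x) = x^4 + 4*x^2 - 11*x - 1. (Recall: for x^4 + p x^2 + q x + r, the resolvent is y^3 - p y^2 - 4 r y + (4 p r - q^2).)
h(y) = y^3 - 4*y^2 + 4*y - 137

Identify coefficients: p = 4, q = -11, r = -1.
Plug into h(y) = y^3 - p y^2 - 4 r y + (4 p r - q^2):
  h(y) = y^3 - (4) y^2 - 4*(-1) y + (4*(4)*(-1) - (-11)^2)
       = y^3 + (-4) y^2 + (4) y + (-137).
Simplifying: h(y) = y^3 - 4*y^2 + 4*y - 137.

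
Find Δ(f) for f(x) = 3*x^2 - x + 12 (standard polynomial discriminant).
Δ = -143

For a quadratic a x^2 + b x + c the discriminant is Δ = b^2 - 4ac = (-1)^2 - 4*(3)*(12) = 1 - (144) = -143.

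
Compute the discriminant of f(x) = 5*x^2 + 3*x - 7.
Δ = 149

For a quadratic a x^2 + b x + c the discriminant is Δ = b^2 - 4ac = (3)^2 - 4*(5)*(-7) = 9 - (-140) = 149.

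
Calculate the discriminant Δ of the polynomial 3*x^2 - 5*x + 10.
Δ = -95

For a quadratic a x^2 + b x + c the discriminant is Δ = b^2 - 4ac = (-5)^2 - 4*(3)*(10) = 25 - (120) = -95.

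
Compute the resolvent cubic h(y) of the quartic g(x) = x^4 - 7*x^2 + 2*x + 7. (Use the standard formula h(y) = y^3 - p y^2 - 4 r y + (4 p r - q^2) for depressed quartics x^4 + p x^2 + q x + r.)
h(y) = y^3 + 7*y^2 - 28*y - 200

Identify coefficients: p = -7, q = 2, r = 7.
Plug into h(y) = y^3 - p y^2 - 4 r y + (4 p r - q^2):
  h(y) = y^3 - (-7) y^2 - 4*(7) y + (4*(-7)*(7) - (2)^2)
       = y^3 + (7) y^2 + (-28) y + (-200).
Simplifying: h(y) = y^3 + 7*y^2 - 28*y - 200.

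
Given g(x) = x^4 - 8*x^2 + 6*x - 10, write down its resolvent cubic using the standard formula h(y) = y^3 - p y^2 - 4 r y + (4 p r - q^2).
h(y) = y^3 + 8*y^2 + 40*y + 284

Identify coefficients: p = -8, q = 6, r = -10.
Plug into h(y) = y^3 - p y^2 - 4 r y + (4 p r - q^2):
  h(y) = y^3 - (-8) y^2 - 4*(-10) y + (4*(-8)*(-10) - (6)^2)
       = y^3 + (8) y^2 + (40) y + (284).
Simplifying: h(y) = y^3 + 8*y^2 + 40*y + 284.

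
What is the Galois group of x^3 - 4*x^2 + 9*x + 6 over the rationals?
Gal(K/Q) = S_3 (symmetric group of order 6)

Compute the discriminant of x^3 + (-4)*x^2 + (9)*x + (6): Δ = -4944. Since Δ is not a rational square, the Galois group is not contained in A_3; it must be the full S_3 (irreducibility of the cubic rules out anything smaller).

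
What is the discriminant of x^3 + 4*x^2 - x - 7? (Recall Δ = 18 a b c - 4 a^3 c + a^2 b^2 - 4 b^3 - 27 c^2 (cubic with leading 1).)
Δ = 993

For x^3 + a x^2 + b x + c the discriminant is Δ = 18 a b c - 4 a^3 c + a^2 b^2 - 4 b^3 - 27 c^2.
Plug a = 4, b = -1, c = -7:
  18*(4)*(-1)*(-7) - 4*(4)^3*(-7) + (4)^2*(-1)^2 - 4*(-1)^3 - 27*(-7)^2
  = 504 + (1792) + 16 + (4) + (-1323)
  = 993.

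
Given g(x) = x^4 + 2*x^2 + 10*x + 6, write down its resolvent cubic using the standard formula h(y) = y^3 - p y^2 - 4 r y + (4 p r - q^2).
h(y) = y^3 - 2*y^2 - 24*y - 52

Identify coefficients: p = 2, q = 10, r = 6.
Plug into h(y) = y^3 - p y^2 - 4 r y + (4 p r - q^2):
  h(y) = y^3 - (2) y^2 - 4*(6) y + (4*(2)*(6) - (10)^2)
       = y^3 + (-2) y^2 + (-24) y + (-52).
Simplifying: h(y) = y^3 - 2*y^2 - 24*y - 52.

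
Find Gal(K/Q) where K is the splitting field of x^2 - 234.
Gal(K/Q) = Z/2Z (cyclic of order 2)

x^2 - 234 is irreducible over Q since 234 is not a rational square. The splitting field Q(sqrt(234)) has degree 2 over Q, and its unique nontrivial automorphism is sqrt(234) ↦ -sqrt(234). Hence Gal(Q(sqrt(234))/Q) = Z/2Z.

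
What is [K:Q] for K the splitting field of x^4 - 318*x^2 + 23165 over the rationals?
[K:Q] = 4

f factors as (x^2 - 205)(x^2 - 113); the splitting field is K = Q(sqrt(205), sqrt(113)). Since 205, 113, and 23165 are all non-squares in Q, the three subfields Q(sqrt(205)), Q(sqrt(113)), Q(sqrt(23165)) are distinct degree-2 extensions, so [K:Q] = 4 (Klein four Galois group).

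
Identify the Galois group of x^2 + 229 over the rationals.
Gal(K/Q) = Z/2Z (cyclic of order 2)

x^2 + 229 is irreducible over Q since -229 is not a rational square. The splitting field Q(sqrt(-229)) has degree 2 over Q, and its unique nontrivial automorphism is sqrt(-229) ↦ -sqrt(-229). Hence Gal(Q(sqrt(-229))/Q) = Z/2Z.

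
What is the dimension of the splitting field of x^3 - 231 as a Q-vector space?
[K:Q] = 6

x^3 - 231 has one real root r = 231^(1/3) and two complex roots r*zeta_3, r*zeta_3^2 where zeta_3 = e^(2*pi*i/3). The splitting field is Q(r, zeta_3). [Q(r):Q] = 3 and [Q(zeta_3):Q] = 2 with gcd = 1, so [Q(r, zeta_3):Q] = 3 * 2 = 6.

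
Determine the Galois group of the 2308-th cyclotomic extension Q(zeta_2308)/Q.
|Gal(Q(zeta_2308)/Q)| = phi(2308) = 1152; group ≅ (Z/2308Z)^* ≅ Z/2Z × Z/576Z

The n-th cyclotomic polynomial Φ_2308(x) is the minimal polynomial of zeta_2308 over Q and has degree phi(2308) = 1152. So Q(zeta_2308) is a degree-1152 Galois extension with Galois group (Z/2308Z)^*. By CRT, (Z/2308Z)^* ≅ (Z/4Z)^* × (Z/577Z)^*. Each prime-power unit group is (Z/4Z)^* ≅ Z/2Z; (Z/577Z)^* ≅ Z/576Z. Hence Gal(Q(zeta_2308)/Q) ≅ Z/2Z × Z/576Z.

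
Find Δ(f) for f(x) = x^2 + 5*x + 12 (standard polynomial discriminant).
Δ = -23

For a quadratic a x^2 + b x + c the discriminant is Δ = b^2 - 4ac = (5)^2 - 4*(1)*(12) = 25 - (48) = -23.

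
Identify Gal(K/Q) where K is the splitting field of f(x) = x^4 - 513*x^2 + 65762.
Gal(K/Q) = V_4 (Klein four-group, Z/2Z × Z/2Z)

f factors as (x^2 - 262)(x^2 - 251), so the splitting field is K = Q(sqrt(262), sqrt(251)). The elements 262, 251, 65762 are all non-squares in Q, so sqrt(262) and sqrt(251) generate independent quadratic extensions. Thus [K:Q] = 4 and Gal(K/Q) is generated by the two order-2 automorphisms sqrt(262) ↦ -sqrt(262) and sqrt(251) ↦ -sqrt(251), giving V_4.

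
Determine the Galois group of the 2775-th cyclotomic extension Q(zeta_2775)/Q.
|Gal(Q(zeta_2775)/Q)| = phi(2775) = 1440; group ≅ (Z/2775Z)^* ≅ Z/2Z × Z/20Z × Z/36Z

The n-th cyclotomic polynomial Φ_2775(x) is the minimal polynomial of zeta_2775 over Q and has degree phi(2775) = 1440. So Q(zeta_2775) is a degree-1440 Galois extension with Galois group (Z/2775Z)^*. By CRT, (Z/2775Z)^* ≅ (Z/3Z)^* × (Z/25Z)^* × (Z/37Z)^*. Each prime-power unit group is (Z/3Z)^* ≅ Z/2Z; (Z/25Z)^* ≅ Z/20Z; (Z/37Z)^* ≅ Z/36Z. Hence Gal(Q(zeta_2775)/Q) ≅ Z/2Z × Z/20Z × Z/36Z.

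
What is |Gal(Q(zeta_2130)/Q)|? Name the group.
|Gal(Q(zeta_2130)/Q)| = phi(2130) = 560; group ≅ (Z/2130Z)^* ≅ Z/2Z × Z/4Z × Z/70Z

The n-th cyclotomic polynomial Φ_2130(x) is the minimal polynomial of zeta_2130 over Q and has degree phi(2130) = 560. So Q(zeta_2130) is a degree-560 Galois extension with Galois group (Z/2130Z)^*. By CRT, (Z/2130Z)^* ≅ (Z/2Z)^* × (Z/3Z)^* × (Z/5Z)^* × (Z/71Z)^*. Each prime-power unit group is (Z/2Z)^* ≅ trivial group (order 1); (Z/3Z)^* ≅ Z/2Z; (Z/5Z)^* ≅ Z/4Z; (Z/71Z)^* ≅ Z/70Z. Hence Gal(Q(zeta_2130)/Q) ≅ Z/2Z × Z/4Z × Z/70Z.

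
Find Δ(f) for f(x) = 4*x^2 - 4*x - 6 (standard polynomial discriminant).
Δ = 112

For a quadratic a x^2 + b x + c the discriminant is Δ = b^2 - 4ac = (-4)^2 - 4*(4)*(-6) = 16 - (-96) = 112.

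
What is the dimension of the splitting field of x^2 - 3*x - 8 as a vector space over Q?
[K:Q] = 2

The discriminant of x^2 + (-3)*x + (-8) is b^2 - 4c = 9 - (-32) = 41. Since 41 is not a perfect square in Q, the polynomial is irreducible over Q. Its two roots generate a degree-2 extension, so [K:Q] = 2.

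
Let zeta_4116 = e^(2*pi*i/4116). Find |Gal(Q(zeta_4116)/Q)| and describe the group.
|Gal(Q(zeta_4116)/Q)| = phi(4116) = 1176; group ≅ (Z/4116Z)^* ≅ Z/2Z × Z/2Z × Z/294Z

The n-th cyclotomic polynomial Φ_4116(x) is the minimal polynomial of zeta_4116 over Q and has degree phi(4116) = 1176. So Q(zeta_4116) is a degree-1176 Galois extension with Galois group (Z/4116Z)^*. By CRT, (Z/4116Z)^* ≅ (Z/4Z)^* × (Z/3Z)^* × (Z/343Z)^*. Each prime-power unit group is (Z/4Z)^* ≅ Z/2Z; (Z/3Z)^* ≅ Z/2Z; (Z/343Z)^* ≅ Z/294Z. Hence Gal(Q(zeta_4116)/Q) ≅ Z/2Z × Z/2Z × Z/294Z.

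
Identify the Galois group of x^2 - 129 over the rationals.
Gal(K/Q) = Z/2Z (cyclic of order 2)

x^2 - 129 is irreducible over Q since 129 is not a rational square. The splitting field Q(sqrt(129)) has degree 2 over Q, and its unique nontrivial automorphism is sqrt(129) ↦ -sqrt(129). Hence Gal(Q(sqrt(129))/Q) = Z/2Z.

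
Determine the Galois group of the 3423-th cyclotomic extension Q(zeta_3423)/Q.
|Gal(Q(zeta_3423)/Q)| = phi(3423) = 1944; group ≅ (Z/3423Z)^* ≅ Z/2Z × Z/6Z × Z/162Z

The n-th cyclotomic polynomial Φ_3423(x) is the minimal polynomial of zeta_3423 over Q and has degree phi(3423) = 1944. So Q(zeta_3423) is a degree-1944 Galois extension with Galois group (Z/3423Z)^*. By CRT, (Z/3423Z)^* ≅ (Z/3Z)^* × (Z/7Z)^* × (Z/163Z)^*. Each prime-power unit group is (Z/3Z)^* ≅ Z/2Z; (Z/7Z)^* ≅ Z/6Z; (Z/163Z)^* ≅ Z/162Z. Hence Gal(Q(zeta_3423)/Q) ≅ Z/2Z × Z/6Z × Z/162Z.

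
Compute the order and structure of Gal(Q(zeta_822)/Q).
|Gal(Q(zeta_822)/Q)| = phi(822) = 272; group ≅ (Z/822Z)^* ≅ Z/2Z × Z/136Z

The n-th cyclotomic polynomial Φ_822(x) is the minimal polynomial of zeta_822 over Q and has degree phi(822) = 272. So Q(zeta_822) is a degree-272 Galois extension with Galois group (Z/822Z)^*. By CRT, (Z/822Z)^* ≅ (Z/2Z)^* × (Z/3Z)^* × (Z/137Z)^*. Each prime-power unit group is (Z/2Z)^* ≅ trivial group (order 1); (Z/3Z)^* ≅ Z/2Z; (Z/137Z)^* ≅ Z/136Z. Hence Gal(Q(zeta_822)/Q) ≅ Z/2Z × Z/136Z.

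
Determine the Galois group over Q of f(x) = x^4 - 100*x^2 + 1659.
Gal(K/Q) = V_4 (Klein four-group, Z/2Z × Z/2Z)

f factors as (x^2 - 79)(x^2 - 21), so the splitting field is K = Q(sqrt(79), sqrt(21)). The elements 79, 21, 1659 are all non-squares in Q, so sqrt(79) and sqrt(21) generate independent quadratic extensions. Thus [K:Q] = 4 and Gal(K/Q) is generated by the two order-2 automorphisms sqrt(79) ↦ -sqrt(79) and sqrt(21) ↦ -sqrt(21), giving V_4.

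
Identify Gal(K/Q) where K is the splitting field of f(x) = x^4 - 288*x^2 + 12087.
Gal(K/Q) = V_4 (Klein four-group, Z/2Z × Z/2Z)

f factors as (x^2 - 51)(x^2 - 237), so the splitting field is K = Q(sqrt(51), sqrt(237)). The elements 51, 237, 12087 are all non-squares in Q, so sqrt(51) and sqrt(237) generate independent quadratic extensions. Thus [K:Q] = 4 and Gal(K/Q) is generated by the two order-2 automorphisms sqrt(51) ↦ -sqrt(51) and sqrt(237) ↦ -sqrt(237), giving V_4.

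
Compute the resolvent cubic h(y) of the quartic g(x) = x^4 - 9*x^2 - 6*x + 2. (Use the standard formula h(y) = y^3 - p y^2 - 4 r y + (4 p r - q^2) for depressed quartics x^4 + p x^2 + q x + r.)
h(y) = y^3 + 9*y^2 - 8*y - 108

Identify coefficients: p = -9, q = -6, r = 2.
Plug into h(y) = y^3 - p y^2 - 4 r y + (4 p r - q^2):
  h(y) = y^3 - (-9) y^2 - 4*(2) y + (4*(-9)*(2) - (-6)^2)
       = y^3 + (9) y^2 + (-8) y + (-108).
Simplifying: h(y) = y^3 + 9*y^2 - 8*y - 108.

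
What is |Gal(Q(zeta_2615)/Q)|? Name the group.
|Gal(Q(zeta_2615)/Q)| = phi(2615) = 2088; group ≅ (Z/2615Z)^* ≅ Z/4Z × Z/522Z

The n-th cyclotomic polynomial Φ_2615(x) is the minimal polynomial of zeta_2615 over Q and has degree phi(2615) = 2088. So Q(zeta_2615) is a degree-2088 Galois extension with Galois group (Z/2615Z)^*. By CRT, (Z/2615Z)^* ≅ (Z/5Z)^* × (Z/523Z)^*. Each prime-power unit group is (Z/5Z)^* ≅ Z/4Z; (Z/523Z)^* ≅ Z/522Z. Hence Gal(Q(zeta_2615)/Q) ≅ Z/4Z × Z/522Z.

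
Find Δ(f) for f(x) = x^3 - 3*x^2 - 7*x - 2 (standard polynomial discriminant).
Δ = 733

For x^3 + a x^2 + b x + c the discriminant is Δ = 18 a b c - 4 a^3 c + a^2 b^2 - 4 b^3 - 27 c^2.
Plug a = -3, b = -7, c = -2:
  18*(-3)*(-7)*(-2) - 4*(-3)^3*(-2) + (-3)^2*(-7)^2 - 4*(-7)^3 - 27*(-2)^2
  = -756 + (-216) + 441 + (1372) + (-108)
  = 733.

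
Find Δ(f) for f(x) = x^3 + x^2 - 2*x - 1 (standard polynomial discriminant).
Δ = 49

For x^3 + a x^2 + b x + c the discriminant is Δ = 18 a b c - 4 a^3 c + a^2 b^2 - 4 b^3 - 27 c^2.
Plug a = 1, b = -2, c = -1:
  18*(1)*(-2)*(-1) - 4*(1)^3*(-1) + (1)^2*(-2)^2 - 4*(-2)^3 - 27*(-1)^2
  = 36 + (4) + 4 + (32) + (-27)
  = 49.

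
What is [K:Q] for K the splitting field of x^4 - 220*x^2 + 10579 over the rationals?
[K:Q] = 4

f factors as (x^2 - 149)(x^2 - 71); the splitting field is K = Q(sqrt(149), sqrt(71)). Since 149, 71, and 10579 are all non-squares in Q, the three subfields Q(sqrt(149)), Q(sqrt(71)), Q(sqrt(10579)) are distinct degree-2 extensions, so [K:Q] = 4 (Klein four Galois group).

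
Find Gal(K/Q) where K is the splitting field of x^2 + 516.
Gal(K/Q) = Z/2Z (cyclic of order 2)

x^2 + 516 is irreducible over Q since -516 is not a rational square. The splitting field Q(sqrt(-516)) has degree 2 over Q, and its unique nontrivial automorphism is sqrt(-516) ↦ -sqrt(-516). Hence Gal(Q(sqrt(-516))/Q) = Z/2Z.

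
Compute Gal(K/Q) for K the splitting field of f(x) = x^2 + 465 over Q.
Gal(K/Q) = Z/2Z (cyclic of order 2)

x^2 + 465 is irreducible over Q since -465 is not a rational square. The splitting field Q(sqrt(-465)) has degree 2 over Q, and its unique nontrivial automorphism is sqrt(-465) ↦ -sqrt(-465). Hence Gal(Q(sqrt(-465))/Q) = Z/2Z.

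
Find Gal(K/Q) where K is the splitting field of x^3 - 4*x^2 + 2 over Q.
Gal(K/Q) = S_3 (symmetric group of order 6)

Compute the discriminant of x^3 + (-4)*x^2 + (0)*x + (2): Δ = 404. Since Δ is not a rational square, the Galois group is not contained in A_3; it must be the full S_3 (irreducibility of the cubic rules out anything smaller).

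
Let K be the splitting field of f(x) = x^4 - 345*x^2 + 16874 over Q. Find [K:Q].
[K:Q] = 4

f factors as (x^2 - 59)(x^2 - 286); the splitting field is K = Q(sqrt(59), sqrt(286)). Since 59, 286, and 16874 are all non-squares in Q, the three subfields Q(sqrt(59)), Q(sqrt(286)), Q(sqrt(16874)) are distinct degree-2 extensions, so [K:Q] = 4 (Klein four Galois group).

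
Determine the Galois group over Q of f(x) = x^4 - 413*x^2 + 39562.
Gal(K/Q) = V_4 (Klein four-group, Z/2Z × Z/2Z)

f factors as (x^2 - 151)(x^2 - 262), so the splitting field is K = Q(sqrt(151), sqrt(262)). The elements 151, 262, 39562 are all non-squares in Q, so sqrt(151) and sqrt(262) generate independent quadratic extensions. Thus [K:Q] = 4 and Gal(K/Q) is generated by the two order-2 automorphisms sqrt(151) ↦ -sqrt(151) and sqrt(262) ↦ -sqrt(262), giving V_4.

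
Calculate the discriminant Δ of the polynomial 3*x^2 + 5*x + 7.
Δ = -59

For a quadratic a x^2 + b x + c the discriminant is Δ = b^2 - 4ac = (5)^2 - 4*(3)*(7) = 25 - (84) = -59.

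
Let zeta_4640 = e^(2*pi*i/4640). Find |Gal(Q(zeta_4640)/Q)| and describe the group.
|Gal(Q(zeta_4640)/Q)| = phi(4640) = 1792; group ≅ (Z/4640Z)^* ≅ Z/2Z × Z/4Z × Z/8Z × Z/28Z

The n-th cyclotomic polynomial Φ_4640(x) is the minimal polynomial of zeta_4640 over Q and has degree phi(4640) = 1792. So Q(zeta_4640) is a degree-1792 Galois extension with Galois group (Z/4640Z)^*. By CRT, (Z/4640Z)^* ≅ (Z/32Z)^* × (Z/5Z)^* × (Z/29Z)^*. Each prime-power unit group is (Z/32Z)^* ≅ Z/2Z × Z/8Z; (Z/5Z)^* ≅ Z/4Z; (Z/29Z)^* ≅ Z/28Z. Hence Gal(Q(zeta_4640)/Q) ≅ Z/2Z × Z/4Z × Z/8Z × Z/28Z.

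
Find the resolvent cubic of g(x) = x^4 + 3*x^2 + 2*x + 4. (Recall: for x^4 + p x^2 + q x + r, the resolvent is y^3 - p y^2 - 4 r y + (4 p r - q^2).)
h(y) = y^3 - 3*y^2 - 16*y + 44

Identify coefficients: p = 3, q = 2, r = 4.
Plug into h(y) = y^3 - p y^2 - 4 r y + (4 p r - q^2):
  h(y) = y^3 - (3) y^2 - 4*(4) y + (4*(3)*(4) - (2)^2)
       = y^3 + (-3) y^2 + (-16) y + (44).
Simplifying: h(y) = y^3 - 3*y^2 - 16*y + 44.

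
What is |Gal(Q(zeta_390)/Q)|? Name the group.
|Gal(Q(zeta_390)/Q)| = phi(390) = 96; group ≅ (Z/390Z)^* ≅ Z/2Z × Z/4Z × Z/12Z

The n-th cyclotomic polynomial Φ_390(x) is the minimal polynomial of zeta_390 over Q and has degree phi(390) = 96. So Q(zeta_390) is a degree-96 Galois extension with Galois group (Z/390Z)^*. By CRT, (Z/390Z)^* ≅ (Z/2Z)^* × (Z/3Z)^* × (Z/5Z)^* × (Z/13Z)^*. Each prime-power unit group is (Z/2Z)^* ≅ trivial group (order 1); (Z/3Z)^* ≅ Z/2Z; (Z/5Z)^* ≅ Z/4Z; (Z/13Z)^* ≅ Z/12Z. Hence Gal(Q(zeta_390)/Q) ≅ Z/2Z × Z/4Z × Z/12Z.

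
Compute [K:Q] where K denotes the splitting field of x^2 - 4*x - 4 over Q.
[K:Q] = 2

The discriminant of x^2 + (-4)*x + (-4) is b^2 - 4c = 16 - (-16) = 32. Since 32 is not a perfect square in Q, the polynomial is irreducible over Q. Its two roots generate a degree-2 extension, so [K:Q] = 2.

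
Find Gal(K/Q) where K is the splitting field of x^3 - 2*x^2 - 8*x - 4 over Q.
Gal(K/Q) = S_3 (symmetric group of order 6)

Compute the discriminant of x^3 + (-2)*x^2 + (-8)*x + (-4): Δ = 592. Since Δ is not a rational square, the Galois group is not contained in A_3; it must be the full S_3 (irreducibility of the cubic rules out anything smaller).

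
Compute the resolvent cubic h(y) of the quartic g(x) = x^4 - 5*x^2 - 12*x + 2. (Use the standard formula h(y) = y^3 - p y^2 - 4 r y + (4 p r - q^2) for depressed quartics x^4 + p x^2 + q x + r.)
h(y) = y^3 + 5*y^2 - 8*y - 184

Identify coefficients: p = -5, q = -12, r = 2.
Plug into h(y) = y^3 - p y^2 - 4 r y + (4 p r - q^2):
  h(y) = y^3 - (-5) y^2 - 4*(2) y + (4*(-5)*(2) - (-12)^2)
       = y^3 + (5) y^2 + (-8) y + (-184).
Simplifying: h(y) = y^3 + 5*y^2 - 8*y - 184.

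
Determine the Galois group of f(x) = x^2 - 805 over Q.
Gal(K/Q) = Z/2Z (cyclic of order 2)

x^2 - 805 is irreducible over Q since 805 is not a rational square. The splitting field Q(sqrt(805)) has degree 2 over Q, and its unique nontrivial automorphism is sqrt(805) ↦ -sqrt(805). Hence Gal(Q(sqrt(805))/Q) = Z/2Z.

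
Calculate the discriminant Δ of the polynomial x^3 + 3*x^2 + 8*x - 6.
Δ = -4388

For x^3 + a x^2 + b x + c the discriminant is Δ = 18 a b c - 4 a^3 c + a^2 b^2 - 4 b^3 - 27 c^2.
Plug a = 3, b = 8, c = -6:
  18*(3)*(8)*(-6) - 4*(3)^3*(-6) + (3)^2*(8)^2 - 4*(8)^3 - 27*(-6)^2
  = -2592 + (648) + 576 + (-2048) + (-972)
  = -4388.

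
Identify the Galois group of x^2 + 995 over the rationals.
Gal(K/Q) = Z/2Z (cyclic of order 2)

x^2 + 995 is irreducible over Q since -995 is not a rational square. The splitting field Q(sqrt(-995)) has degree 2 over Q, and its unique nontrivial automorphism is sqrt(-995) ↦ -sqrt(-995). Hence Gal(Q(sqrt(-995))/Q) = Z/2Z.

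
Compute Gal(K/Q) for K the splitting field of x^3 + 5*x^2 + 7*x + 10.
Gal(K/Q) = S_3 (symmetric group of order 6)

Compute the discriminant of x^3 + (5)*x^2 + (7)*x + (10): Δ = -1547. Since Δ is not a rational square, the Galois group is not contained in A_3; it must be the full S_3 (irreducibility of the cubic rules out anything smaller).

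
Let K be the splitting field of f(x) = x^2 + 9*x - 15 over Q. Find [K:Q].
[K:Q] = 2

The discriminant of x^2 + (9)*x + (-15) is b^2 - 4c = 81 - (-60) = 141. Since 141 is not a perfect square in Q, the polynomial is irreducible over Q. Its two roots generate a degree-2 extension, so [K:Q] = 2.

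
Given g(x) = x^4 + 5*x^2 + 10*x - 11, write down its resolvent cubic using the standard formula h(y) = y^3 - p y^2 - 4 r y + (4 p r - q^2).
h(y) = y^3 - 5*y^2 + 44*y - 320

Identify coefficients: p = 5, q = 10, r = -11.
Plug into h(y) = y^3 - p y^2 - 4 r y + (4 p r - q^2):
  h(y) = y^3 - (5) y^2 - 4*(-11) y + (4*(5)*(-11) - (10)^2)
       = y^3 + (-5) y^2 + (44) y + (-320).
Simplifying: h(y) = y^3 - 5*y^2 + 44*y - 320.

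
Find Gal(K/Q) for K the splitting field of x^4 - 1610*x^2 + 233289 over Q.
Gal(K/Q) = Z/2Z (cyclic of order 2)

f factors as (x^2 - 1449)(x^2 - 161), so the splitting field is K = Q(sqrt(1449), sqrt(161)). The squarefree part of 1449 is 161 and the squarefree part of 161 is also 161, so sqrt(1449) and sqrt(161) are both rational multiples of sqrt(161). Hence Q(sqrt(1449)) = Q(sqrt(161)) = Q(sqrt(161)), and the splitting field collapses to a single degree-2 extension with Galois group Z/2Z.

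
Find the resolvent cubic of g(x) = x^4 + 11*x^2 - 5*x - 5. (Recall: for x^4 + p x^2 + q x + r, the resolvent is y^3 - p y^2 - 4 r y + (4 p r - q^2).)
h(y) = y^3 - 11*y^2 + 20*y - 245

Identify coefficients: p = 11, q = -5, r = -5.
Plug into h(y) = y^3 - p y^2 - 4 r y + (4 p r - q^2):
  h(y) = y^3 - (11) y^2 - 4*(-5) y + (4*(11)*(-5) - (-5)^2)
       = y^3 + (-11) y^2 + (20) y + (-245).
Simplifying: h(y) = y^3 - 11*y^2 + 20*y - 245.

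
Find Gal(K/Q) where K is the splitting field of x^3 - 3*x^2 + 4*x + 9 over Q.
Gal(K/Q) = S_3 (symmetric group of order 6)

Compute the discriminant of x^3 + (-3)*x^2 + (4)*x + (9): Δ = -3271. Since Δ is not a rational square, the Galois group is not contained in A_3; it must be the full S_3 (irreducibility of the cubic rules out anything smaller).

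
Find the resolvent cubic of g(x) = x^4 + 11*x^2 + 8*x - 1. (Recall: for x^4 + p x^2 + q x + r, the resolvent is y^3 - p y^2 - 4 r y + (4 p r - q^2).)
h(y) = y^3 - 11*y^2 + 4*y - 108

Identify coefficients: p = 11, q = 8, r = -1.
Plug into h(y) = y^3 - p y^2 - 4 r y + (4 p r - q^2):
  h(y) = y^3 - (11) y^2 - 4*(-1) y + (4*(11)*(-1) - (8)^2)
       = y^3 + (-11) y^2 + (4) y + (-108).
Simplifying: h(y) = y^3 - 11*y^2 + 4*y - 108.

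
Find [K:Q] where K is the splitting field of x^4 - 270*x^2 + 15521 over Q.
[K:Q] = 4

f factors as (x^2 - 83)(x^2 - 187); the splitting field is K = Q(sqrt(83), sqrt(187)). Since 83, 187, and 15521 are all non-squares in Q, the three subfields Q(sqrt(83)), Q(sqrt(187)), Q(sqrt(15521)) are distinct degree-2 extensions, so [K:Q] = 4 (Klein four Galois group).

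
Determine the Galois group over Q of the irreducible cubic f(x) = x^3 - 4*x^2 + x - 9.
Gal(K/Q) = S_3 (symmetric group of order 6)

Compute the discriminant of x^3 + (-4)*x^2 + (1)*x + (-9): Δ = -3831. Since Δ is not a rational square, the Galois group is not contained in A_3; it must be the full S_3 (irreducibility of the cubic rules out anything smaller).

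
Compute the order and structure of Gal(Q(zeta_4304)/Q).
|Gal(Q(zeta_4304)/Q)| = phi(4304) = 2144; group ≅ (Z/4304Z)^* ≅ Z/2Z × Z/4Z × Z/268Z

The n-th cyclotomic polynomial Φ_4304(x) is the minimal polynomial of zeta_4304 over Q and has degree phi(4304) = 2144. So Q(zeta_4304) is a degree-2144 Galois extension with Galois group (Z/4304Z)^*. By CRT, (Z/4304Z)^* ≅ (Z/16Z)^* × (Z/269Z)^*. Each prime-power unit group is (Z/16Z)^* ≅ Z/2Z × Z/4Z; (Z/269Z)^* ≅ Z/268Z. Hence Gal(Q(zeta_4304)/Q) ≅ Z/2Z × Z/4Z × Z/268Z.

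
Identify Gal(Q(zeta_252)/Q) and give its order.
|Gal(Q(zeta_252)/Q)| = phi(252) = 72; group ≅ (Z/252Z)^* ≅ Z/2Z × Z/6Z × Z/6Z

The n-th cyclotomic polynomial Φ_252(x) is the minimal polynomial of zeta_252 over Q and has degree phi(252) = 72. So Q(zeta_252) is a degree-72 Galois extension with Galois group (Z/252Z)^*. By CRT, (Z/252Z)^* ≅ (Z/4Z)^* × (Z/9Z)^* × (Z/7Z)^*. Each prime-power unit group is (Z/4Z)^* ≅ Z/2Z; (Z/9Z)^* ≅ Z/6Z; (Z/7Z)^* ≅ Z/6Z. Hence Gal(Q(zeta_252)/Q) ≅ Z/2Z × Z/6Z × Z/6Z.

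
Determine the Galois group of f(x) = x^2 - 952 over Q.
Gal(K/Q) = Z/2Z (cyclic of order 2)

x^2 - 952 is irreducible over Q since 952 is not a rational square. The splitting field Q(sqrt(952)) has degree 2 over Q, and its unique nontrivial automorphism is sqrt(952) ↦ -sqrt(952). Hence Gal(Q(sqrt(952))/Q) = Z/2Z.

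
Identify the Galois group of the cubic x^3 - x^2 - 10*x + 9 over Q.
Gal(K/Q) = S_3 (symmetric group of order 6)

Compute the discriminant of x^3 + (-1)*x^2 + (-10)*x + (9): Δ = 3569. Since Δ is not a rational square, the Galois group is not contained in A_3; it must be the full S_3 (irreducibility of the cubic rules out anything smaller).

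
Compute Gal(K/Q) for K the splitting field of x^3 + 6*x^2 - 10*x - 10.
Gal(K/Q) = S_3 (symmetric group of order 6)

Compute the discriminant of x^3 + (6)*x^2 + (-10)*x + (-10): Δ = 24340. Since Δ is not a rational square, the Galois group is not contained in A_3; it must be the full S_3 (irreducibility of the cubic rules out anything smaller).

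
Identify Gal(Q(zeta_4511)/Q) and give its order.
|Gal(Q(zeta_4511)/Q)| = phi(4511) = 4152; group ≅ (Z/4511Z)^* ≅ Z/12Z × Z/346Z

The n-th cyclotomic polynomial Φ_4511(x) is the minimal polynomial of zeta_4511 over Q and has degree phi(4511) = 4152. So Q(zeta_4511) is a degree-4152 Galois extension with Galois group (Z/4511Z)^*. By CRT, (Z/4511Z)^* ≅ (Z/13Z)^* × (Z/347Z)^*. Each prime-power unit group is (Z/13Z)^* ≅ Z/12Z; (Z/347Z)^* ≅ Z/346Z. Hence Gal(Q(zeta_4511)/Q) ≅ Z/12Z × Z/346Z.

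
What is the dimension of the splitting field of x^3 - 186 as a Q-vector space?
[K:Q] = 6

x^3 - 186 has one real root r = 186^(1/3) and two complex roots r*zeta_3, r*zeta_3^2 where zeta_3 = e^(2*pi*i/3). The splitting field is Q(r, zeta_3). [Q(r):Q] = 3 and [Q(zeta_3):Q] = 2 with gcd = 1, so [Q(r, zeta_3):Q] = 3 * 2 = 6.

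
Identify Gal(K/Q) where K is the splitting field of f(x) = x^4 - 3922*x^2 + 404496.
Gal(K/Q) = Z/2Z (cyclic of order 2)

f factors as (x^2 - 106)(x^2 - 3816), so the splitting field is K = Q(sqrt(106), sqrt(3816)). The squarefree part of 106 is 106 and the squarefree part of 3816 is also 106, so sqrt(106) and sqrt(3816) are both rational multiples of sqrt(106). Hence Q(sqrt(106)) = Q(sqrt(3816)) = Q(sqrt(106)), and the splitting field collapses to a single degree-2 extension with Galois group Z/2Z.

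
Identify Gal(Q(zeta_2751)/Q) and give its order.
|Gal(Q(zeta_2751)/Q)| = phi(2751) = 1560; group ≅ (Z/2751Z)^* ≅ Z/2Z × Z/6Z × Z/130Z

The n-th cyclotomic polynomial Φ_2751(x) is the minimal polynomial of zeta_2751 over Q and has degree phi(2751) = 1560. So Q(zeta_2751) is a degree-1560 Galois extension with Galois group (Z/2751Z)^*. By CRT, (Z/2751Z)^* ≅ (Z/3Z)^* × (Z/7Z)^* × (Z/131Z)^*. Each prime-power unit group is (Z/3Z)^* ≅ Z/2Z; (Z/7Z)^* ≅ Z/6Z; (Z/131Z)^* ≅ Z/130Z. Hence Gal(Q(zeta_2751)/Q) ≅ Z/2Z × Z/6Z × Z/130Z.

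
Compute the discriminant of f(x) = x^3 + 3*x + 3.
Δ = -351

For a depressed cubic x^3 + p x + q the discriminant is Δ = -4 p^3 - 27 q^2 = -4*(3)^3 - 27*(3)^2 = -108 - 243 = -351.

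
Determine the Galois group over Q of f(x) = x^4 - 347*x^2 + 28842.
Gal(K/Q) = V_4 (Klein four-group, Z/2Z × Z/2Z)

f factors as (x^2 - 209)(x^2 - 138), so the splitting field is K = Q(sqrt(209), sqrt(138)). The elements 209, 138, 28842 are all non-squares in Q, so sqrt(209) and sqrt(138) generate independent quadratic extensions. Thus [K:Q] = 4 and Gal(K/Q) is generated by the two order-2 automorphisms sqrt(209) ↦ -sqrt(209) and sqrt(138) ↦ -sqrt(138), giving V_4.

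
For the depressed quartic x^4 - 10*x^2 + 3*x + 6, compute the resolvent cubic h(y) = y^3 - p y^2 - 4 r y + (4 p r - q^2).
h(y) = y^3 + 10*y^2 - 24*y - 249

Identify coefficients: p = -10, q = 3, r = 6.
Plug into h(y) = y^3 - p y^2 - 4 r y + (4 p r - q^2):
  h(y) = y^3 - (-10) y^2 - 4*(6) y + (4*(-10)*(6) - (3)^2)
       = y^3 + (10) y^2 + (-24) y + (-249).
Simplifying: h(y) = y^3 + 10*y^2 - 24*y - 249.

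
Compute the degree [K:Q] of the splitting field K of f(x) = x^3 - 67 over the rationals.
[K:Q] = 6

x^3 - 67 has one real root r = 67^(1/3) and two complex roots r*zeta_3, r*zeta_3^2 where zeta_3 = e^(2*pi*i/3). The splitting field is Q(r, zeta_3). [Q(r):Q] = 3 and [Q(zeta_3):Q] = 2 with gcd = 1, so [Q(r, zeta_3):Q] = 3 * 2 = 6.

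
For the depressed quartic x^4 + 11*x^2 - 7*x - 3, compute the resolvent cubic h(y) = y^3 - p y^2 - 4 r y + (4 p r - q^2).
h(y) = y^3 - 11*y^2 + 12*y - 181

Identify coefficients: p = 11, q = -7, r = -3.
Plug into h(y) = y^3 - p y^2 - 4 r y + (4 p r - q^2):
  h(y) = y^3 - (11) y^2 - 4*(-3) y + (4*(11)*(-3) - (-7)^2)
       = y^3 + (-11) y^2 + (12) y + (-181).
Simplifying: h(y) = y^3 - 11*y^2 + 12*y - 181.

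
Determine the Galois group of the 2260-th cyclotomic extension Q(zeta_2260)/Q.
|Gal(Q(zeta_2260)/Q)| = phi(2260) = 896; group ≅ (Z/2260Z)^* ≅ Z/2Z × Z/4Z × Z/112Z

The n-th cyclotomic polynomial Φ_2260(x) is the minimal polynomial of zeta_2260 over Q and has degree phi(2260) = 896. So Q(zeta_2260) is a degree-896 Galois extension with Galois group (Z/2260Z)^*. By CRT, (Z/2260Z)^* ≅ (Z/4Z)^* × (Z/5Z)^* × (Z/113Z)^*. Each prime-power unit group is (Z/4Z)^* ≅ Z/2Z; (Z/5Z)^* ≅ Z/4Z; (Z/113Z)^* ≅ Z/112Z. Hence Gal(Q(zeta_2260)/Q) ≅ Z/2Z × Z/4Z × Z/112Z.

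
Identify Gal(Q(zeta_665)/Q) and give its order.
|Gal(Q(zeta_665)/Q)| = phi(665) = 432; group ≅ (Z/665Z)^* ≅ Z/4Z × Z/6Z × Z/18Z

The n-th cyclotomic polynomial Φ_665(x) is the minimal polynomial of zeta_665 over Q and has degree phi(665) = 432. So Q(zeta_665) is a degree-432 Galois extension with Galois group (Z/665Z)^*. By CRT, (Z/665Z)^* ≅ (Z/5Z)^* × (Z/7Z)^* × (Z/19Z)^*. Each prime-power unit group is (Z/5Z)^* ≅ Z/4Z; (Z/7Z)^* ≅ Z/6Z; (Z/19Z)^* ≅ Z/18Z. Hence Gal(Q(zeta_665)/Q) ≅ Z/4Z × Z/6Z × Z/18Z.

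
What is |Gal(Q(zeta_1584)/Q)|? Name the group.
|Gal(Q(zeta_1584)/Q)| = phi(1584) = 480; group ≅ (Z/1584Z)^* ≅ Z/2Z × Z/4Z × Z/6Z × Z/10Z

The n-th cyclotomic polynomial Φ_1584(x) is the minimal polynomial of zeta_1584 over Q and has degree phi(1584) = 480. So Q(zeta_1584) is a degree-480 Galois extension with Galois group (Z/1584Z)^*. By CRT, (Z/1584Z)^* ≅ (Z/16Z)^* × (Z/9Z)^* × (Z/11Z)^*. Each prime-power unit group is (Z/16Z)^* ≅ Z/2Z × Z/4Z; (Z/9Z)^* ≅ Z/6Z; (Z/11Z)^* ≅ Z/10Z. Hence Gal(Q(zeta_1584)/Q) ≅ Z/2Z × Z/4Z × Z/6Z × Z/10Z.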